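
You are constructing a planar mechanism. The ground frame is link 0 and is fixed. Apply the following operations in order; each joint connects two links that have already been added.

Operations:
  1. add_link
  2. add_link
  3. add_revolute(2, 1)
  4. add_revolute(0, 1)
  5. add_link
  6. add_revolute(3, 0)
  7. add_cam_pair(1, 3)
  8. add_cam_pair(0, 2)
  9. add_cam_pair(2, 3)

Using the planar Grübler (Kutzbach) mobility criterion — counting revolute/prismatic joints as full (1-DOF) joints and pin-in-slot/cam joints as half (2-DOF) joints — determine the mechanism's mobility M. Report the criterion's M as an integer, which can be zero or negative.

M = 0

ground; <1,0,0>
#1 <2,0,0>
#2 <3,0,0>
R:2↔1 J1 <3,1,0>
R:0↔1 J1 <3,2,0>
#3 <4,2,0>
R:3↔0 J1 <4,3,0>
C:1↔3 J2 <4,3,1>
C:0↔2 J2 <4,3,2>
C:2↔3 J2 <4,3,3>
3×3 − 2×3 − 1×3 = 0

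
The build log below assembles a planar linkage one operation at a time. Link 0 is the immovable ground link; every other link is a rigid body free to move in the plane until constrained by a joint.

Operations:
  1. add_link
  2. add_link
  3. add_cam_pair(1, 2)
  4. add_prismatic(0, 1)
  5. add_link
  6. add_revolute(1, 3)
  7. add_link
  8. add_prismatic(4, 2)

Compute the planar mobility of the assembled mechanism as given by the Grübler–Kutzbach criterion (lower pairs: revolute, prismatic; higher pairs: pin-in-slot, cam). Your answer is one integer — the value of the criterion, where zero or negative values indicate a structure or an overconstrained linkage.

link 0 = ground. State L|J1|J2 = 1|0|0
+link1  2|0|0
+link2  3|0|0
C(1,2) f=2→J2  3|0|1
P(0,1) f=1→J1  3|1|1
+link3  4|1|1
R(1,3) f=1→J1  4|2|1
+link4  5|2|1
P(4,2) f=1→J1  5|3|1
M = 3(5−1)−2·3−1 = 12−6−1 = 5

M = 5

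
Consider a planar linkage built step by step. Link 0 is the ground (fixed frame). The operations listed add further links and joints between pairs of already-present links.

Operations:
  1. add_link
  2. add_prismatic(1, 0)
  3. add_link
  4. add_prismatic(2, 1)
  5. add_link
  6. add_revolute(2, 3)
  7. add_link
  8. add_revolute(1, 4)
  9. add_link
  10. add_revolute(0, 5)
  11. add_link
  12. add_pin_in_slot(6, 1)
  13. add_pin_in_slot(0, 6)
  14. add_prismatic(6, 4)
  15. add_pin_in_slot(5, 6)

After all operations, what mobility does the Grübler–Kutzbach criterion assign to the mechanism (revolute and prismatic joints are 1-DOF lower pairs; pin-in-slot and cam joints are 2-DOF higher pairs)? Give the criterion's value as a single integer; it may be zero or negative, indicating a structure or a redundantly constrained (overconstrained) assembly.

M = 3

(L,J1,J2)=(1,0,0); link0 fixed
link1: (2,0,0)
P 1-0 [J1]: (2,1,0)
link2: (3,1,0)
P 2-1 [J1]: (3,2,0)
link3: (4,2,0)
R 2-3 [J1]: (4,3,0)
link4: (5,3,0)
R 1-4 [J1]: (5,4,0)
link5: (6,4,0)
R 0-5 [J1]: (6,5,0)
link6: (7,5,0)
PS 6-1 [J2]: (7,5,1)
PS 0-6 [J2]: (7,5,2)
P 6-4 [J1]: (7,6,2)
PS 5-6 [J2]: (7,6,3)
Grübler: 3·6 − 2·6 − 3 = 3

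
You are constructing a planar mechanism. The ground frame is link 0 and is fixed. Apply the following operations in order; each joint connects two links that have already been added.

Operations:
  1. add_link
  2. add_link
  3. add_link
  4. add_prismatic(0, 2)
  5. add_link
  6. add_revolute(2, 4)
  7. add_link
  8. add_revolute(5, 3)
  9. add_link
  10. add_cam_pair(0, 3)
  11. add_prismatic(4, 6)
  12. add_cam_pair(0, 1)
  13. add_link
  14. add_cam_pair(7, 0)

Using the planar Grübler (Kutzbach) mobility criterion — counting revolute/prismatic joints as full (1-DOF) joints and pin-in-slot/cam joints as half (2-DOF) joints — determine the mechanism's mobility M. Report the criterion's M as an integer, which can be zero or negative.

L=1 J1=0 J2=0
add link → L=2 J1=0 J2=0
add link → L=3 J1=0 J2=0
add link → L=4 J1=0 J2=0
P@0,2 dof=1 J1 → L=4 J1=1 J2=0
add link → L=5 J1=1 J2=0
R@2,4 dof=1 J1 → L=5 J1=2 J2=0
add link → L=6 J1=2 J2=0
R@5,3 dof=1 J1 → L=6 J1=3 J2=0
add link → L=7 J1=3 J2=0
C@0,3 dof=2 J2 → L=7 J1=3 J2=1
P@4,6 dof=1 J1 → L=7 J1=4 J2=1
C@0,1 dof=2 J2 → L=7 J1=4 J2=2
add link → L=8 J1=4 J2=2
C@7,0 dof=2 J2 → L=8 J1=4 J2=3
M=3(L−1)−2J1−J2=3·7−2·4−3=10

M = 10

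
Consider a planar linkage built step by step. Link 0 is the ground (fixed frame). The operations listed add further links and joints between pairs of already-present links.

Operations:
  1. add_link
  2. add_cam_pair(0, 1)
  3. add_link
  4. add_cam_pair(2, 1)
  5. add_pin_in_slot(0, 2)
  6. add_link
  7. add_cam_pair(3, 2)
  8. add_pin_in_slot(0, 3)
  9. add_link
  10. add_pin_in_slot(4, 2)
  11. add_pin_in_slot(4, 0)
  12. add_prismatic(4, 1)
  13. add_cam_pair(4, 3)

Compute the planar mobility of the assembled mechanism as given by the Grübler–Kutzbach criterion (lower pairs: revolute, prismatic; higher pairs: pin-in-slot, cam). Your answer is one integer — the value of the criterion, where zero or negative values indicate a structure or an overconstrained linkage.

link 0 = ground. State L|J1|J2 = 1|0|0
+link1  2|0|0
C(0,1) f=2→J2  2|0|1
+link2  3|0|1
C(2,1) f=2→J2  3|0|2
PS(0,2) f=2→J2  3|0|3
+link3  4|0|3
C(3,2) f=2→J2  4|0|4
PS(0,3) f=2→J2  4|0|5
+link4  5|0|5
PS(4,2) f=2→J2  5|0|6
PS(4,0) f=2→J2  5|0|7
P(4,1) f=1→J1  5|1|7
C(4,3) f=2→J2  5|1|8
M = 3(5−1)−2·1−8 = 12−2−8 = 2

M = 2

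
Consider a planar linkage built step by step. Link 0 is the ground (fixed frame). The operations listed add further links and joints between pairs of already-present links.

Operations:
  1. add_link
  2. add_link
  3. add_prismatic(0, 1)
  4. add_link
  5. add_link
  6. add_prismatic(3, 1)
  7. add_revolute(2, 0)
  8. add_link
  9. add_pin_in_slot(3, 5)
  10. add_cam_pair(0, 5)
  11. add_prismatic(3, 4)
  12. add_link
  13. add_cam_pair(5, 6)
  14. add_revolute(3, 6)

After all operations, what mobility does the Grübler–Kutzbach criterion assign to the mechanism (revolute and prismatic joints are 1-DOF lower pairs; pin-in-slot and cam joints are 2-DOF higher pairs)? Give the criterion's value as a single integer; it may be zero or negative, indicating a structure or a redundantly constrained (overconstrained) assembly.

[1;0;0] (link 0 is ground)
L+ [2;0;0]
L+ [3;0;0]
P(0,1)∈J1 [3;1;0]
L+ [4;1;0]
L+ [5;1;0]
P(3,1)∈J1 [5;2;0]
R(2,0)∈J1 [5;3;0]
L+ [6;3;0]
PS(3,5)∈J2 [6;3;1]
C(0,5)∈J2 [6;3;2]
P(3,4)∈J1 [6;4;2]
L+ [7;4;2]
C(5,6)∈J2 [7;4;3]
R(3,6)∈J1 [7;5;3]
mobility = 18 − 10 − 3 = 5

M = 5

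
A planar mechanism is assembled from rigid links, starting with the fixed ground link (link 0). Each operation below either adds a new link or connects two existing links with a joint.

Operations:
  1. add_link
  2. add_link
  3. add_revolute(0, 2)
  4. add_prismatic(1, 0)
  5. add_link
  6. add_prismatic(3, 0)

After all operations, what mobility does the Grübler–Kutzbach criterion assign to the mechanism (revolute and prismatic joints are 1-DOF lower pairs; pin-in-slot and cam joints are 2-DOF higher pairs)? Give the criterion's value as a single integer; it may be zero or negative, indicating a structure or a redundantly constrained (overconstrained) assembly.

M = 3

ground; <1,0,0>
#1 <2,0,0>
#2 <3,0,0>
R:0↔2 J1 <3,1,0>
P:1↔0 J1 <3,2,0>
#3 <4,2,0>
P:3↔0 J1 <4,3,0>
3×3 − 2×3 − 1×0 = 3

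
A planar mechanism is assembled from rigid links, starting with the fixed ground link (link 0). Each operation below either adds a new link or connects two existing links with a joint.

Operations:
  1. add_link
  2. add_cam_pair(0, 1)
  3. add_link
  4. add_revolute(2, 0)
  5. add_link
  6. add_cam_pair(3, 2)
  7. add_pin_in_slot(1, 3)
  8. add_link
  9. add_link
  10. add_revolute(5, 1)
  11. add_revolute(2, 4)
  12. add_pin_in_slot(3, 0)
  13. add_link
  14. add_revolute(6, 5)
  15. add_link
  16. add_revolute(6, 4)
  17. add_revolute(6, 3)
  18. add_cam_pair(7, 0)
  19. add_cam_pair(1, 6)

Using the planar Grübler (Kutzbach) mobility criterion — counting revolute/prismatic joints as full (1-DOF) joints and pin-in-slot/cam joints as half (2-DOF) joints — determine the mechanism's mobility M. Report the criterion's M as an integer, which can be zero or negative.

L=1 J1=0 J2=0
add link → L=2 J1=0 J2=0
C@0,1 dof=2 J2 → L=2 J1=0 J2=1
add link → L=3 J1=0 J2=1
R@2,0 dof=1 J1 → L=3 J1=1 J2=1
add link → L=4 J1=1 J2=1
C@3,2 dof=2 J2 → L=4 J1=1 J2=2
PS@1,3 dof=2 J2 → L=4 J1=1 J2=3
add link → L=5 J1=1 J2=3
add link → L=6 J1=1 J2=3
R@5,1 dof=1 J1 → L=6 J1=2 J2=3
R@2,4 dof=1 J1 → L=6 J1=3 J2=3
PS@3,0 dof=2 J2 → L=6 J1=3 J2=4
add link → L=7 J1=3 J2=4
R@6,5 dof=1 J1 → L=7 J1=4 J2=4
add link → L=8 J1=4 J2=4
R@6,4 dof=1 J1 → L=8 J1=5 J2=4
R@6,3 dof=1 J1 → L=8 J1=6 J2=4
C@7,0 dof=2 J2 → L=8 J1=6 J2=5
C@1,6 dof=2 J2 → L=8 J1=6 J2=6
M=3(L−1)−2J1−J2=3·7−2·6−6=3

M = 3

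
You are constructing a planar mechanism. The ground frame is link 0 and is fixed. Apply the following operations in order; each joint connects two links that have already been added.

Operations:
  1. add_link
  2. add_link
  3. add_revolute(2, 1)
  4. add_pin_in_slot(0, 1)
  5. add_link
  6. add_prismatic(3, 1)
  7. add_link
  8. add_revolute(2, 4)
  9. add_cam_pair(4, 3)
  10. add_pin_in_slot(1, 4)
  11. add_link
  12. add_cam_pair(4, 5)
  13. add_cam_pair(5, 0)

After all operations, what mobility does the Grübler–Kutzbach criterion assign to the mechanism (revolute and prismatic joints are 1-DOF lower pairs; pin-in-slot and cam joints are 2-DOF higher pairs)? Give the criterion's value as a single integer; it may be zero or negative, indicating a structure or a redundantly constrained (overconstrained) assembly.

M = 4

(L,J1,J2)=(1,0,0); link0 fixed
link1: (2,0,0)
link2: (3,0,0)
R 2-1 [J1]: (3,1,0)
PS 0-1 [J2]: (3,1,1)
link3: (4,1,1)
P 3-1 [J1]: (4,2,1)
link4: (5,2,1)
R 2-4 [J1]: (5,3,1)
C 4-3 [J2]: (5,3,2)
PS 1-4 [J2]: (5,3,3)
link5: (6,3,3)
C 4-5 [J2]: (6,3,4)
C 5-0 [J2]: (6,3,5)
Grübler: 3·5 − 2·3 − 5 = 4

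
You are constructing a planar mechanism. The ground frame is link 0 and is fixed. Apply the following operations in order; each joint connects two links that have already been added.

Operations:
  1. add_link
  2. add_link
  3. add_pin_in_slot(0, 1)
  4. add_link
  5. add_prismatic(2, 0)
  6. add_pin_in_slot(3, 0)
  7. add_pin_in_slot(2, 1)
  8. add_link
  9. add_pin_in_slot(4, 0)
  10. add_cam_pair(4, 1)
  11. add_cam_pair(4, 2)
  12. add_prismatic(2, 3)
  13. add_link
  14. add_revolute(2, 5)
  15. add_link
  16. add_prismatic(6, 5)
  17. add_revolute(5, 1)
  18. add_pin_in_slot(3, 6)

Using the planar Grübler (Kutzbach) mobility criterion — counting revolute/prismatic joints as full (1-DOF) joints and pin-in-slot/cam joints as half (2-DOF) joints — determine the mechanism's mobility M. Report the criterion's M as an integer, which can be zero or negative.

M = 1

link 0 = ground. State L|J1|J2 = 1|0|0
+link1  2|0|0
+link2  3|0|0
PS(0,1) f=2→J2  3|0|1
+link3  4|0|1
P(2,0) f=1→J1  4|1|1
PS(3,0) f=2→J2  4|1|2
PS(2,1) f=2→J2  4|1|3
+link4  5|1|3
PS(4,0) f=2→J2  5|1|4
C(4,1) f=2→J2  5|1|5
C(4,2) f=2→J2  5|1|6
P(2,3) f=1→J1  5|2|6
+link5  6|2|6
R(2,5) f=1→J1  6|3|6
+link6  7|3|6
P(6,5) f=1→J1  7|4|6
R(5,1) f=1→J1  7|5|6
PS(3,6) f=2→J2  7|5|7
M = 3(7−1)−2·5−7 = 18−10−7 = 1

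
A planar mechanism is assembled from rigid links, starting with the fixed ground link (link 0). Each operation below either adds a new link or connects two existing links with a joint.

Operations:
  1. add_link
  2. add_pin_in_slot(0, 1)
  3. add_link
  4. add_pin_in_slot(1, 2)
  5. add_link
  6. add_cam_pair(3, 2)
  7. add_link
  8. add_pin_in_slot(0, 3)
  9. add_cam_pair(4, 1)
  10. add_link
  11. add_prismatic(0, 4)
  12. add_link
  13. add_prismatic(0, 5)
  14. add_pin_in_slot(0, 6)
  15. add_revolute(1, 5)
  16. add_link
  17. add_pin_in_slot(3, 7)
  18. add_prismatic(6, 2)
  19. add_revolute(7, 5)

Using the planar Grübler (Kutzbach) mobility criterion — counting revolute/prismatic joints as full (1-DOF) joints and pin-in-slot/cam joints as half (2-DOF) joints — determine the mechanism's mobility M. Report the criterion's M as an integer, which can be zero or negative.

L=1 J1=0 J2=0
add link → L=2 J1=0 J2=0
PS@0,1 dof=2 J2 → L=2 J1=0 J2=1
add link → L=3 J1=0 J2=1
PS@1,2 dof=2 J2 → L=3 J1=0 J2=2
add link → L=4 J1=0 J2=2
C@3,2 dof=2 J2 → L=4 J1=0 J2=3
add link → L=5 J1=0 J2=3
PS@0,3 dof=2 J2 → L=5 J1=0 J2=4
C@4,1 dof=2 J2 → L=5 J1=0 J2=5
add link → L=6 J1=0 J2=5
P@0,4 dof=1 J1 → L=6 J1=1 J2=5
add link → L=7 J1=1 J2=5
P@0,5 dof=1 J1 → L=7 J1=2 J2=5
PS@0,6 dof=2 J2 → L=7 J1=2 J2=6
R@1,5 dof=1 J1 → L=7 J1=3 J2=6
add link → L=8 J1=3 J2=6
PS@3,7 dof=2 J2 → L=8 J1=3 J2=7
P@6,2 dof=1 J1 → L=8 J1=4 J2=7
R@7,5 dof=1 J1 → L=8 J1=5 J2=7
M=3(L−1)−2J1−J2=3·7−2·5−7=4

M = 4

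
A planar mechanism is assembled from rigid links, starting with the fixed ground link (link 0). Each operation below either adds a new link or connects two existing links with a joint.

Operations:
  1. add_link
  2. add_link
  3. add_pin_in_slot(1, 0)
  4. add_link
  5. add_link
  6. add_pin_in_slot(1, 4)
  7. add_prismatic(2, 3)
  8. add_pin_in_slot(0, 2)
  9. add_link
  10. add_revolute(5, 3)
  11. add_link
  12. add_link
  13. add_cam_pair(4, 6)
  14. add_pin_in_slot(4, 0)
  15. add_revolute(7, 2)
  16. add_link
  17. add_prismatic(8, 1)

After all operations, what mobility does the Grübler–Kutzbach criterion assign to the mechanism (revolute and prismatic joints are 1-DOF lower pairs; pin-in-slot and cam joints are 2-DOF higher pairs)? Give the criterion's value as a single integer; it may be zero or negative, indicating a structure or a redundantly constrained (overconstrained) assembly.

M = 11

link 0 = ground. State L|J1|J2 = 1|0|0
+link1  2|0|0
+link2  3|0|0
PS(1,0) f=2→J2  3|0|1
+link3  4|0|1
+link4  5|0|1
PS(1,4) f=2→J2  5|0|2
P(2,3) f=1→J1  5|1|2
PS(0,2) f=2→J2  5|1|3
+link5  6|1|3
R(5,3) f=1→J1  6|2|3
+link6  7|2|3
+link7  8|2|3
C(4,6) f=2→J2  8|2|4
PS(4,0) f=2→J2  8|2|5
R(7,2) f=1→J1  8|3|5
+link8  9|3|5
P(8,1) f=1→J1  9|4|5
M = 3(9−1)−2·4−5 = 24−8−5 = 11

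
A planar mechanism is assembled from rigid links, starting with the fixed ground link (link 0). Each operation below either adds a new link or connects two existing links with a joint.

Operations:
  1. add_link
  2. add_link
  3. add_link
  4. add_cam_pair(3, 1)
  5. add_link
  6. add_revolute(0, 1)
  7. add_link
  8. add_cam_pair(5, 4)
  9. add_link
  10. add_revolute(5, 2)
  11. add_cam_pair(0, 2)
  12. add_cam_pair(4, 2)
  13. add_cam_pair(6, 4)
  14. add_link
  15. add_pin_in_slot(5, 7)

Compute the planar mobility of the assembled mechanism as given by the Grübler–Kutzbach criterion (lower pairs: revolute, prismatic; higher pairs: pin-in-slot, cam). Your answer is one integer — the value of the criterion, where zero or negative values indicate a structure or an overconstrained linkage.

link 0 = ground. State L|J1|J2 = 1|0|0
+link1  2|0|0
+link2  3|0|0
+link3  4|0|0
C(3,1) f=2→J2  4|0|1
+link4  5|0|1
R(0,1) f=1→J1  5|1|1
+link5  6|1|1
C(5,4) f=2→J2  6|1|2
+link6  7|1|2
R(5,2) f=1→J1  7|2|2
C(0,2) f=2→J2  7|2|3
C(4,2) f=2→J2  7|2|4
C(6,4) f=2→J2  7|2|5
+link7  8|2|5
PS(5,7) f=2→J2  8|2|6
M = 3(8−1)−2·2−6 = 21−4−6 = 11

M = 11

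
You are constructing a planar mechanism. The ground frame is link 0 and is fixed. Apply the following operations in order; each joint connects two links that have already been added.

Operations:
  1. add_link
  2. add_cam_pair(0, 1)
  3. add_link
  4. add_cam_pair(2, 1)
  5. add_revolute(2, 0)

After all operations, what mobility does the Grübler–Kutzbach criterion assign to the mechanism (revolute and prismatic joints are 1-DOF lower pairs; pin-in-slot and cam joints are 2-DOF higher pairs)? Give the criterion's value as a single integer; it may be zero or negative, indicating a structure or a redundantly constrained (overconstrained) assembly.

L=1 J1=0 J2=0
add link → L=2 J1=0 J2=0
C@0,1 dof=2 J2 → L=2 J1=0 J2=1
add link → L=3 J1=0 J2=1
C@2,1 dof=2 J2 → L=3 J1=0 J2=2
R@2,0 dof=1 J1 → L=3 J1=1 J2=2
M=3(L−1)−2J1−J2=3·2−2·1−2=2

M = 2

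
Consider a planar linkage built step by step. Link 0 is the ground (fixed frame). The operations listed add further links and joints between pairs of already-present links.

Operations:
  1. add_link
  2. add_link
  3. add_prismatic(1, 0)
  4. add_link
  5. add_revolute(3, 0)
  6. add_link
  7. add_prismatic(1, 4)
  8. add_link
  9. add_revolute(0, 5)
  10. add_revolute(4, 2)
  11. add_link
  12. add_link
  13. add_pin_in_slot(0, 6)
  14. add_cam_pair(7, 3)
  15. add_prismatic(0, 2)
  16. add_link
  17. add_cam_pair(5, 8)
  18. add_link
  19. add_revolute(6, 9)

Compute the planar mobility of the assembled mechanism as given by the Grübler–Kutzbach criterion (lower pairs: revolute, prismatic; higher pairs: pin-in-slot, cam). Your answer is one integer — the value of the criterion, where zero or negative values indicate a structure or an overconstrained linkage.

M = 10

(L,J1,J2)=(1,0,0); link0 fixed
link1: (2,0,0)
link2: (3,0,0)
P 1-0 [J1]: (3,1,0)
link3: (4,1,0)
R 3-0 [J1]: (4,2,0)
link4: (5,2,0)
P 1-4 [J1]: (5,3,0)
link5: (6,3,0)
R 0-5 [J1]: (6,4,0)
R 4-2 [J1]: (6,5,0)
link6: (7,5,0)
link7: (8,5,0)
PS 0-6 [J2]: (8,5,1)
C 7-3 [J2]: (8,5,2)
P 0-2 [J1]: (8,6,2)
link8: (9,6,2)
C 5-8 [J2]: (9,6,3)
link9: (10,6,3)
R 6-9 [J1]: (10,7,3)
Grübler: 3·9 − 2·7 − 3 = 10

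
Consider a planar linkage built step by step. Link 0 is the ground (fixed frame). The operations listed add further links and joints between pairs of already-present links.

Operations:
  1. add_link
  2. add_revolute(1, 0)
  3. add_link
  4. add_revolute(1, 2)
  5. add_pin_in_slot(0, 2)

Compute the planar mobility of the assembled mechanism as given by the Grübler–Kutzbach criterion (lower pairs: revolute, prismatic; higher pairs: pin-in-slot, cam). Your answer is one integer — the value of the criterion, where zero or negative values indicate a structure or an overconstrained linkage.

link 0 = ground. State L|J1|J2 = 1|0|0
+link1  2|0|0
R(1,0) f=1→J1  2|1|0
+link2  3|1|0
R(1,2) f=1→J1  3|2|0
PS(0,2) f=2→J2  3|2|1
M = 3(3−1)−2·2−1 = 6−4−1 = 1

M = 1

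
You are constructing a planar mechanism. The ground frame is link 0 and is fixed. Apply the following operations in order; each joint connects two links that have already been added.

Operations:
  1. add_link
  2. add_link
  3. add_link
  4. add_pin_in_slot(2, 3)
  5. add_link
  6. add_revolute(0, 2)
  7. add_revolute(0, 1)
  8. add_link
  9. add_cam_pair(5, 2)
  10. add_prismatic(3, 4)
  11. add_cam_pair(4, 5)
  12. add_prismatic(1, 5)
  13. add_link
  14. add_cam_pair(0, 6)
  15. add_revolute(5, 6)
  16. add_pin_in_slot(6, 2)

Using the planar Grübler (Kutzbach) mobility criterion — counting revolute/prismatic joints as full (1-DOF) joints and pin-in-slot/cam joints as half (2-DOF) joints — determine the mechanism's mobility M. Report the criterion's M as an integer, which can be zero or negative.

(L,J1,J2)=(1,0,0); link0 fixed
link1: (2,0,0)
link2: (3,0,0)
link3: (4,0,0)
PS 2-3 [J2]: (4,0,1)
link4: (5,0,1)
R 0-2 [J1]: (5,1,1)
R 0-1 [J1]: (5,2,1)
link5: (6,2,1)
C 5-2 [J2]: (6,2,2)
P 3-4 [J1]: (6,3,2)
C 4-5 [J2]: (6,3,3)
P 1-5 [J1]: (6,4,3)
link6: (7,4,3)
C 0-6 [J2]: (7,4,4)
R 5-6 [J1]: (7,5,4)
PS 6-2 [J2]: (7,5,5)
Grübler: 3·6 − 2·5 − 5 = 3

M = 3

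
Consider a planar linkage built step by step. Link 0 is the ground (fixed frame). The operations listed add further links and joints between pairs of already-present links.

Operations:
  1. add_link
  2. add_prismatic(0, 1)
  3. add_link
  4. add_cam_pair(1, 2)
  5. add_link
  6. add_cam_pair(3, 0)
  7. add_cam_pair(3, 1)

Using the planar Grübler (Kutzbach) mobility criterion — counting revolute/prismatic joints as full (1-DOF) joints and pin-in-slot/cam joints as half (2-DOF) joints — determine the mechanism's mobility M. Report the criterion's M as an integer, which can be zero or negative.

[1;0;0] (link 0 is ground)
L+ [2;0;0]
P(0,1)∈J1 [2;1;0]
L+ [3;1;0]
C(1,2)∈J2 [3;1;1]
L+ [4;1;1]
C(3,0)∈J2 [4;1;2]
C(3,1)∈J2 [4;1;3]
mobility = 9 − 2 − 3 = 4

M = 4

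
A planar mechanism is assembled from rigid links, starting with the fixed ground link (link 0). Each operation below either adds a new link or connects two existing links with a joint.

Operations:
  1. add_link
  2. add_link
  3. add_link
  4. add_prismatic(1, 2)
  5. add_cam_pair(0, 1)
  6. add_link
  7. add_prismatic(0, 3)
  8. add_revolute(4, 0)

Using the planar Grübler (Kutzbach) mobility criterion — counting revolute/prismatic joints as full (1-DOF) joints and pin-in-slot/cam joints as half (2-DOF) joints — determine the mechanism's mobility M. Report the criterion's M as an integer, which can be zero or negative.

(L,J1,J2)=(1,0,0); link0 fixed
link1: (2,0,0)
link2: (3,0,0)
link3: (4,0,0)
P 1-2 [J1]: (4,1,0)
C 0-1 [J2]: (4,1,1)
link4: (5,1,1)
P 0-3 [J1]: (5,2,1)
R 4-0 [J1]: (5,3,1)
Grübler: 3·4 − 2·3 − 1 = 5

M = 5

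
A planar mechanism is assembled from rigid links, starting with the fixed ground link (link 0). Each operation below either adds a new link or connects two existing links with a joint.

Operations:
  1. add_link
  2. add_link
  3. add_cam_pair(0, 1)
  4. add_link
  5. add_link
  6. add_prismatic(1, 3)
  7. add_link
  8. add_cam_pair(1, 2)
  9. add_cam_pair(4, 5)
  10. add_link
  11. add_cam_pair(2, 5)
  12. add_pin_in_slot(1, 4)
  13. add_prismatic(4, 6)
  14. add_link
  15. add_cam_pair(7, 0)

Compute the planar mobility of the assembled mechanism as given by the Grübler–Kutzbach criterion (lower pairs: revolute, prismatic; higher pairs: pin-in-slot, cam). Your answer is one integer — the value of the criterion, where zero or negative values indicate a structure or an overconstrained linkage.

M = 11

(L,J1,J2)=(1,0,0); link0 fixed
link1: (2,0,0)
link2: (3,0,0)
C 0-1 [J2]: (3,0,1)
link3: (4,0,1)
link4: (5,0,1)
P 1-3 [J1]: (5,1,1)
link5: (6,1,1)
C 1-2 [J2]: (6,1,2)
C 4-5 [J2]: (6,1,3)
link6: (7,1,3)
C 2-5 [J2]: (7,1,4)
PS 1-4 [J2]: (7,1,5)
P 4-6 [J1]: (7,2,5)
link7: (8,2,5)
C 7-0 [J2]: (8,2,6)
Grübler: 3·7 − 2·2 − 6 = 11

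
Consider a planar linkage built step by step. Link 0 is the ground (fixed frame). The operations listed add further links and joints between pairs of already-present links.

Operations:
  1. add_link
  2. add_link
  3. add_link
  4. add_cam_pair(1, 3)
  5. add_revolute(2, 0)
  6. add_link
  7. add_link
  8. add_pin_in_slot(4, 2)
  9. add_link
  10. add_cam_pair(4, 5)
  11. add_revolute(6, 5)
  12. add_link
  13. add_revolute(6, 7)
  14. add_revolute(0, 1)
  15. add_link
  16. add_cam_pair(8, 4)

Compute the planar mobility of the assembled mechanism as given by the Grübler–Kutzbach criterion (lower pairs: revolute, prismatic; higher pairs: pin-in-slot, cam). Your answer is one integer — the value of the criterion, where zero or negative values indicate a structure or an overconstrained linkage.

M = 12

link 0 = ground. State L|J1|J2 = 1|0|0
+link1  2|0|0
+link2  3|0|0
+link3  4|0|0
C(1,3) f=2→J2  4|0|1
R(2,0) f=1→J1  4|1|1
+link4  5|1|1
+link5  6|1|1
PS(4,2) f=2→J2  6|1|2
+link6  7|1|2
C(4,5) f=2→J2  7|1|3
R(6,5) f=1→J1  7|2|3
+link7  8|2|3
R(6,7) f=1→J1  8|3|3
R(0,1) f=1→J1  8|4|3
+link8  9|4|3
C(8,4) f=2→J2  9|4|4
M = 3(9−1)−2·4−4 = 24−8−4 = 12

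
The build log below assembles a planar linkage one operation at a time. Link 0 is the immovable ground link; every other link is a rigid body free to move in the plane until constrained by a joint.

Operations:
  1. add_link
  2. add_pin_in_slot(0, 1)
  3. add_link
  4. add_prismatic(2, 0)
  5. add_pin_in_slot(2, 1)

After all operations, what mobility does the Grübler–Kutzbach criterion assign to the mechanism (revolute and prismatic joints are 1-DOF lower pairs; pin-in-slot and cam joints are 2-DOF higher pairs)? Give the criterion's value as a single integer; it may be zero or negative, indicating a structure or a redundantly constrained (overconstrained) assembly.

[1;0;0] (link 0 is ground)
L+ [2;0;0]
PS(0,1)∈J2 [2;0;1]
L+ [3;0;1]
P(2,0)∈J1 [3;1;1]
PS(2,1)∈J2 [3;1;2]
mobility = 6 − 2 − 2 = 2

M = 2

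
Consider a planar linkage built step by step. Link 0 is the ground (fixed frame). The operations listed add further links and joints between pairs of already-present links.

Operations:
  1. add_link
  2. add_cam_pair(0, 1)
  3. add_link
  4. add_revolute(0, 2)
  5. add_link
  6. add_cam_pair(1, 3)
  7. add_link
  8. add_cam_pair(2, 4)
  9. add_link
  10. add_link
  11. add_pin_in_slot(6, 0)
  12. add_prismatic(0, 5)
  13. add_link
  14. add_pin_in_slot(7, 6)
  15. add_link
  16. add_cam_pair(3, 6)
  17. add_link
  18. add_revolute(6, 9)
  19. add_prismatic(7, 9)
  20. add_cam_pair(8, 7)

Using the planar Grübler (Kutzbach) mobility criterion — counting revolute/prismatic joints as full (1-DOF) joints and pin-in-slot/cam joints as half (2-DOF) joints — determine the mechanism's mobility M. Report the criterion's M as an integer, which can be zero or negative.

(L,J1,J2)=(1,0,0); link0 fixed
link1: (2,0,0)
C 0-1 [J2]: (2,0,1)
link2: (3,0,1)
R 0-2 [J1]: (3,1,1)
link3: (4,1,1)
C 1-3 [J2]: (4,1,2)
link4: (5,1,2)
C 2-4 [J2]: (5,1,3)
link5: (6,1,3)
link6: (7,1,3)
PS 6-0 [J2]: (7,1,4)
P 0-5 [J1]: (7,2,4)
link7: (8,2,4)
PS 7-6 [J2]: (8,2,5)
link8: (9,2,5)
C 3-6 [J2]: (9,2,6)
link9: (10,2,6)
R 6-9 [J1]: (10,3,6)
P 7-9 [J1]: (10,4,6)
C 8-7 [J2]: (10,4,7)
Grübler: 3·9 − 2·4 − 7 = 12

M = 12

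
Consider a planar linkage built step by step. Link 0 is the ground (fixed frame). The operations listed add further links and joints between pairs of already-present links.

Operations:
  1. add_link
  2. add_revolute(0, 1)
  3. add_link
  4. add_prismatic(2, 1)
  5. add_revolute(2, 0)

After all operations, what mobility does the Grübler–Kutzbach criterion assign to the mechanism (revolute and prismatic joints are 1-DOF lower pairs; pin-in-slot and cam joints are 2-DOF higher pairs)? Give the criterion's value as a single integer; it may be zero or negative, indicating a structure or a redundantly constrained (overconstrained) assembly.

M = 0

(L,J1,J2)=(1,0,0); link0 fixed
link1: (2,0,0)
R 0-1 [J1]: (2,1,0)
link2: (3,1,0)
P 2-1 [J1]: (3,2,0)
R 2-0 [J1]: (3,3,0)
Grübler: 3·2 − 2·3 − 0 = 0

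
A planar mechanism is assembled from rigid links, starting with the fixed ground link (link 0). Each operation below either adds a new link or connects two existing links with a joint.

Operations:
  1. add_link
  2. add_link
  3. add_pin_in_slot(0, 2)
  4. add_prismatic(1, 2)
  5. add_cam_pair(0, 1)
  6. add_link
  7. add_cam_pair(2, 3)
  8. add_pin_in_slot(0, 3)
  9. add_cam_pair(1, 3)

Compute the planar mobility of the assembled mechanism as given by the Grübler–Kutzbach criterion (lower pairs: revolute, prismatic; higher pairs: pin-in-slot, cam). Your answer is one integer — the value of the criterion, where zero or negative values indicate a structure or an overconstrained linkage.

M = 2

ground; <1,0,0>
#1 <2,0,0>
#2 <3,0,0>
PS:0↔2 J2 <3,0,1>
P:1↔2 J1 <3,1,1>
C:0↔1 J2 <3,1,2>
#3 <4,1,2>
C:2↔3 J2 <4,1,3>
PS:0↔3 J2 <4,1,4>
C:1↔3 J2 <4,1,5>
3×3 − 2×1 − 1×5 = 2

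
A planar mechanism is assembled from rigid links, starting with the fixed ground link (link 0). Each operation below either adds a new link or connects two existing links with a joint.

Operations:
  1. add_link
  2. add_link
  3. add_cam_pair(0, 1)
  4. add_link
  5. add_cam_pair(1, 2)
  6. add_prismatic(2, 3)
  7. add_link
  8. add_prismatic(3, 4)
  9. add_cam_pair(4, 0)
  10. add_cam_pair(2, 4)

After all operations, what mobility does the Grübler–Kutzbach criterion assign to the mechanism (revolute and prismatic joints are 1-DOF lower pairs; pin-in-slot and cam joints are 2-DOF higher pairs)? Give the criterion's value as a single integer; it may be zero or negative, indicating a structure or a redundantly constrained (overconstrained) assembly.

M = 4

(L,J1,J2)=(1,0,0); link0 fixed
link1: (2,0,0)
link2: (3,0,0)
C 0-1 [J2]: (3,0,1)
link3: (4,0,1)
C 1-2 [J2]: (4,0,2)
P 2-3 [J1]: (4,1,2)
link4: (5,1,2)
P 3-4 [J1]: (5,2,2)
C 4-0 [J2]: (5,2,3)
C 2-4 [J2]: (5,2,4)
Grübler: 3·4 − 2·2 − 4 = 4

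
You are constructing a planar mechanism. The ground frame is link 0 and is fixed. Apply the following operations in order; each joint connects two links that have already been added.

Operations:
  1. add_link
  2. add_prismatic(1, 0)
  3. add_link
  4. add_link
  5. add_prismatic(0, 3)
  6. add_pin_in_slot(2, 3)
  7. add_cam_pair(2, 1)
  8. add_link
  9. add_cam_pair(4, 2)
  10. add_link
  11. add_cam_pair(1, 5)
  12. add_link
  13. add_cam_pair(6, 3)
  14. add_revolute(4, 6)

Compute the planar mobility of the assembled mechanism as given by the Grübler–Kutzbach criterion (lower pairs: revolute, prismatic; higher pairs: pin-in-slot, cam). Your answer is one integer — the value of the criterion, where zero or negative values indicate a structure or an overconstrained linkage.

M = 7

(L,J1,J2)=(1,0,0); link0 fixed
link1: (2,0,0)
P 1-0 [J1]: (2,1,0)
link2: (3,1,0)
link3: (4,1,0)
P 0-3 [J1]: (4,2,0)
PS 2-3 [J2]: (4,2,1)
C 2-1 [J2]: (4,2,2)
link4: (5,2,2)
C 4-2 [J2]: (5,2,3)
link5: (6,2,3)
C 1-5 [J2]: (6,2,4)
link6: (7,2,4)
C 6-3 [J2]: (7,2,5)
R 4-6 [J1]: (7,3,5)
Grübler: 3·6 − 2·3 − 5 = 7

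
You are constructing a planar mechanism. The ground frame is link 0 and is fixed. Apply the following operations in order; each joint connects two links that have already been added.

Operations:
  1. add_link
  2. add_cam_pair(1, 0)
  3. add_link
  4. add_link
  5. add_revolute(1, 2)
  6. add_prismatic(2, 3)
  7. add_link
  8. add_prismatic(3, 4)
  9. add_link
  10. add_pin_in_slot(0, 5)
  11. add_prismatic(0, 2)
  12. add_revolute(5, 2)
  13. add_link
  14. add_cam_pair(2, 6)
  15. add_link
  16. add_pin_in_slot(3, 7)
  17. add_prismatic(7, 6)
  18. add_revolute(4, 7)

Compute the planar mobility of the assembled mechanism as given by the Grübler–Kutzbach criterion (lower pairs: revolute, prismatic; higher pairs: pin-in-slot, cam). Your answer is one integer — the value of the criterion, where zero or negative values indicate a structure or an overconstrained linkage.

M = 3

[1;0;0] (link 0 is ground)
L+ [2;0;0]
C(1,0)∈J2 [2;0;1]
L+ [3;0;1]
L+ [4;0;1]
R(1,2)∈J1 [4;1;1]
P(2,3)∈J1 [4;2;1]
L+ [5;2;1]
P(3,4)∈J1 [5;3;1]
L+ [6;3;1]
PS(0,5)∈J2 [6;3;2]
P(0,2)∈J1 [6;4;2]
R(5,2)∈J1 [6;5;2]
L+ [7;5;2]
C(2,6)∈J2 [7;5;3]
L+ [8;5;3]
PS(3,7)∈J2 [8;5;4]
P(7,6)∈J1 [8;6;4]
R(4,7)∈J1 [8;7;4]
mobility = 21 − 14 − 4 = 3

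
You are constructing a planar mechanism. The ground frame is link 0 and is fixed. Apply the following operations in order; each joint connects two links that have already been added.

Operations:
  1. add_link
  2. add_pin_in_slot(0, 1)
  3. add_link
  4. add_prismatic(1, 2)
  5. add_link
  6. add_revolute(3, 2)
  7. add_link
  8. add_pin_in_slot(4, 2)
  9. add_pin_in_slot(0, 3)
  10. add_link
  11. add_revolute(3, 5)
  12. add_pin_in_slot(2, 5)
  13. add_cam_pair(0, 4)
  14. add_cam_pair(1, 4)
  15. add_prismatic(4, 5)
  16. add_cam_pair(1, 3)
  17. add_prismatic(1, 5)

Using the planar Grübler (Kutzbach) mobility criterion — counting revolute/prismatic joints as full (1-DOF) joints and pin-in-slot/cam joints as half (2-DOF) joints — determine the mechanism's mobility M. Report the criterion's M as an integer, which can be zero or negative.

link 0 = ground. State L|J1|J2 = 1|0|0
+link1  2|0|0
PS(0,1) f=2→J2  2|0|1
+link2  3|0|1
P(1,2) f=1→J1  3|1|1
+link3  4|1|1
R(3,2) f=1→J1  4|2|1
+link4  5|2|1
PS(4,2) f=2→J2  5|2|2
PS(0,3) f=2→J2  5|2|3
+link5  6|2|3
R(3,5) f=1→J1  6|3|3
PS(2,5) f=2→J2  6|3|4
C(0,4) f=2→J2  6|3|5
C(1,4) f=2→J2  6|3|6
P(4,5) f=1→J1  6|4|6
C(1,3) f=2→J2  6|4|7
P(1,5) f=1→J1  6|5|7
M = 3(6−1)−2·5−7 = 15−10−7 = -2

M = -2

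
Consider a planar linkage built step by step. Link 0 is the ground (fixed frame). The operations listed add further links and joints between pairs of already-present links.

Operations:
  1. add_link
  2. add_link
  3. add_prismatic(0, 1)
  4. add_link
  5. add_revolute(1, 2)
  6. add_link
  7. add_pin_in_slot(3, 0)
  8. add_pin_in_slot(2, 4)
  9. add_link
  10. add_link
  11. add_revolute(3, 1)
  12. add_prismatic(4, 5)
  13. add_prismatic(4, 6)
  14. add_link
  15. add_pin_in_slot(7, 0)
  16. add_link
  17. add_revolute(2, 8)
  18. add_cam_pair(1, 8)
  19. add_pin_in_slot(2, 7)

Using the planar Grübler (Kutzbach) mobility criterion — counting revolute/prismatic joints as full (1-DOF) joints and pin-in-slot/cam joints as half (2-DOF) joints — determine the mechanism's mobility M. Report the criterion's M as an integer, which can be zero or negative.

M = 7

(L,J1,J2)=(1,0,0); link0 fixed
link1: (2,0,0)
link2: (3,0,0)
P 0-1 [J1]: (3,1,0)
link3: (4,1,0)
R 1-2 [J1]: (4,2,0)
link4: (5,2,0)
PS 3-0 [J2]: (5,2,1)
PS 2-4 [J2]: (5,2,2)
link5: (6,2,2)
link6: (7,2,2)
R 3-1 [J1]: (7,3,2)
P 4-5 [J1]: (7,4,2)
P 4-6 [J1]: (7,5,2)
link7: (8,5,2)
PS 7-0 [J2]: (8,5,3)
link8: (9,5,3)
R 2-8 [J1]: (9,6,3)
C 1-8 [J2]: (9,6,4)
PS 2-7 [J2]: (9,6,5)
Grübler: 3·8 − 2·6 − 5 = 7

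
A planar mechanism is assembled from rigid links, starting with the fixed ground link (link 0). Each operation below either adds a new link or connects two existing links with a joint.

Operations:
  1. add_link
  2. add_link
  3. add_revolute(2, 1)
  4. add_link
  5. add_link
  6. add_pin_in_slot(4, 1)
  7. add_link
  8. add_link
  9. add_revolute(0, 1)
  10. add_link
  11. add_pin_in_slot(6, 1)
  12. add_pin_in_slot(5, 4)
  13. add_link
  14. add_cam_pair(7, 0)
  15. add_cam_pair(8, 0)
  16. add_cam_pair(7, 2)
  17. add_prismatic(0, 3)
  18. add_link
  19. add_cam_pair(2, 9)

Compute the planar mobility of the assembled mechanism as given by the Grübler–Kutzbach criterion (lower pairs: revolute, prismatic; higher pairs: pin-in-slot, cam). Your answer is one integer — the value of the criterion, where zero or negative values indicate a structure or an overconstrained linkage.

[1;0;0] (link 0 is ground)
L+ [2;0;0]
L+ [3;0;0]
R(2,1)∈J1 [3;1;0]
L+ [4;1;0]
L+ [5;1;0]
PS(4,1)∈J2 [5;1;1]
L+ [6;1;1]
L+ [7;1;1]
R(0,1)∈J1 [7;2;1]
L+ [8;2;1]
PS(6,1)∈J2 [8;2;2]
PS(5,4)∈J2 [8;2;3]
L+ [9;2;3]
C(7,0)∈J2 [9;2;4]
C(8,0)∈J2 [9;2;5]
C(7,2)∈J2 [9;2;6]
P(0,3)∈J1 [9;3;6]
L+ [10;3;6]
C(2,9)∈J2 [10;3;7]
mobility = 27 − 6 − 7 = 14

M = 14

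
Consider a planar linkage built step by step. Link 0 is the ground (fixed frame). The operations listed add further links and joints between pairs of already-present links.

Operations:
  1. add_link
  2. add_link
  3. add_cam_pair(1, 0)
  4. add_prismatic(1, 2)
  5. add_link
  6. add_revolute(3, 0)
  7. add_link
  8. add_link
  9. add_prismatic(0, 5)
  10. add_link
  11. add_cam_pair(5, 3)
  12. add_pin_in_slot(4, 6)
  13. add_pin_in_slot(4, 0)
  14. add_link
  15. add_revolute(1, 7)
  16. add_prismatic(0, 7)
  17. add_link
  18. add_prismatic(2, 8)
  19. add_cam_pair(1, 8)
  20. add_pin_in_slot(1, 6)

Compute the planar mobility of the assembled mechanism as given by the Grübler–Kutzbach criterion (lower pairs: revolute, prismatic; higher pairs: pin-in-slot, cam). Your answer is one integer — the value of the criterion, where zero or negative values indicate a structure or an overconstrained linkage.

ground; <1,0,0>
#1 <2,0,0>
#2 <3,0,0>
C:1↔0 J2 <3,0,1>
P:1↔2 J1 <3,1,1>
#3 <4,1,1>
R:3↔0 J1 <4,2,1>
#4 <5,2,1>
#5 <6,2,1>
P:0↔5 J1 <6,3,1>
#6 <7,3,1>
C:5↔3 J2 <7,3,2>
PS:4↔6 J2 <7,3,3>
PS:4↔0 J2 <7,3,4>
#7 <8,3,4>
R:1↔7 J1 <8,4,4>
P:0↔7 J1 <8,5,4>
#8 <9,5,4>
P:2↔8 J1 <9,6,4>
C:1↔8 J2 <9,6,5>
PS:1↔6 J2 <9,6,6>
3×8 − 2×6 − 1×6 = 6

M = 6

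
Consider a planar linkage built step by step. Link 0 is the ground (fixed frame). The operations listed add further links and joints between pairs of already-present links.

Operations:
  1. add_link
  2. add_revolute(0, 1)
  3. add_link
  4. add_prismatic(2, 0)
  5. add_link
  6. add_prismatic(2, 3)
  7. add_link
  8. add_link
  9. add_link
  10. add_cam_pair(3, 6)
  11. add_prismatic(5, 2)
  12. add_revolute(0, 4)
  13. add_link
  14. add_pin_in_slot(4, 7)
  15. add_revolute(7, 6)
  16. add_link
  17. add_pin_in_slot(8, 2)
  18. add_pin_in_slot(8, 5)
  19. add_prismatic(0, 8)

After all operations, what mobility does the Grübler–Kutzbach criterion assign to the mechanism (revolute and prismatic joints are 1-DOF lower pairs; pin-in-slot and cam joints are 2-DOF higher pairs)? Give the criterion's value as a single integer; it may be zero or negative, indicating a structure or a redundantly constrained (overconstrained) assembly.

M = 6

link 0 = ground. State L|J1|J2 = 1|0|0
+link1  2|0|0
R(0,1) f=1→J1  2|1|0
+link2  3|1|0
P(2,0) f=1→J1  3|2|0
+link3  4|2|0
P(2,3) f=1→J1  4|3|0
+link4  5|3|0
+link5  6|3|0
+link6  7|3|0
C(3,6) f=2→J2  7|3|1
P(5,2) f=1→J1  7|4|1
R(0,4) f=1→J1  7|5|1
+link7  8|5|1
PS(4,7) f=2→J2  8|5|2
R(7,6) f=1→J1  8|6|2
+link8  9|6|2
PS(8,2) f=2→J2  9|6|3
PS(8,5) f=2→J2  9|6|4
P(0,8) f=1→J1  9|7|4
M = 3(9−1)−2·7−4 = 24−14−4 = 6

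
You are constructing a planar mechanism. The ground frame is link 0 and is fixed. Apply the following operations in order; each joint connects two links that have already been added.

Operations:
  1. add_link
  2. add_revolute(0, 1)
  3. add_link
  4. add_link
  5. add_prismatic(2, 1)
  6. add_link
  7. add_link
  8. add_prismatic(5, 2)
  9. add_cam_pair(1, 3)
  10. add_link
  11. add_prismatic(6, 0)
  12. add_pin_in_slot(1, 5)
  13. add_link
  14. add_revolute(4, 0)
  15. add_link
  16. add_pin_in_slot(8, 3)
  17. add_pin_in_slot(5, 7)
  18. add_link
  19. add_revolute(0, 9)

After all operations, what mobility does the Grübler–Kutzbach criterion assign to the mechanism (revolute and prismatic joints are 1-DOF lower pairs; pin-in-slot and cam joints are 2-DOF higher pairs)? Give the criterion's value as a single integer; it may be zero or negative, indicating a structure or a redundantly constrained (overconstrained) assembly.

M = 11

link 0 = ground. State L|J1|J2 = 1|0|0
+link1  2|0|0
R(0,1) f=1→J1  2|1|0
+link2  3|1|0
+link3  4|1|0
P(2,1) f=1→J1  4|2|0
+link4  5|2|0
+link5  6|2|0
P(5,2) f=1→J1  6|3|0
C(1,3) f=2→J2  6|3|1
+link6  7|3|1
P(6,0) f=1→J1  7|4|1
PS(1,5) f=2→J2  7|4|2
+link7  8|4|2
R(4,0) f=1→J1  8|5|2
+link8  9|5|2
PS(8,3) f=2→J2  9|5|3
PS(5,7) f=2→J2  9|5|4
+link9  10|5|4
R(0,9) f=1→J1  10|6|4
M = 3(10−1)−2·6−4 = 27−12−4 = 11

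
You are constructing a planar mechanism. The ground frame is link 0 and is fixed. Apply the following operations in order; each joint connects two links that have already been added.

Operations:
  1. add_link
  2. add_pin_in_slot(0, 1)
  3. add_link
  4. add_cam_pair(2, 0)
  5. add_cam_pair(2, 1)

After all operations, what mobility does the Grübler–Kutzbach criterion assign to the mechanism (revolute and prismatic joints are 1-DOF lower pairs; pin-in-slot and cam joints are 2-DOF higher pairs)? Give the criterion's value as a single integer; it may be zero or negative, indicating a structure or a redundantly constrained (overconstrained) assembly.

L=1 J1=0 J2=0
add link → L=2 J1=0 J2=0
PS@0,1 dof=2 J2 → L=2 J1=0 J2=1
add link → L=3 J1=0 J2=1
C@2,0 dof=2 J2 → L=3 J1=0 J2=2
C@2,1 dof=2 J2 → L=3 J1=0 J2=3
M=3(L−1)−2J1−J2=3·2−2·0−3=3

M = 3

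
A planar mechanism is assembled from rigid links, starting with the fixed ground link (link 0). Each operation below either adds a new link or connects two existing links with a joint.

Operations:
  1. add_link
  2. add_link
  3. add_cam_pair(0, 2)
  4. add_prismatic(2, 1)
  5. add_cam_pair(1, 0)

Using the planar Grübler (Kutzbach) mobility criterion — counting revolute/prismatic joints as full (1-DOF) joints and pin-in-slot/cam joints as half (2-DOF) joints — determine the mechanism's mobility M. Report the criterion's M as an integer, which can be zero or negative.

(L,J1,J2)=(1,0,0); link0 fixed
link1: (2,0,0)
link2: (3,0,0)
C 0-2 [J2]: (3,0,1)
P 2-1 [J1]: (3,1,1)
C 1-0 [J2]: (3,1,2)
Grübler: 3·2 − 2·1 − 2 = 2

M = 2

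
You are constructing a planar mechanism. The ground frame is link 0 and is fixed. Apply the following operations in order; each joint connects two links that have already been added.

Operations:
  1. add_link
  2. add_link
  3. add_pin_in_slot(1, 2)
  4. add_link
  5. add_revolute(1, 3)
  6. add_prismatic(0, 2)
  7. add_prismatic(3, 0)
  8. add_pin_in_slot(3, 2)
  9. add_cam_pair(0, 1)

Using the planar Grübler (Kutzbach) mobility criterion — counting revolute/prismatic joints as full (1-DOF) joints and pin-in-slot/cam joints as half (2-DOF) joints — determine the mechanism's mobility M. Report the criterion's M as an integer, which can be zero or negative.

M = 0

(L,J1,J2)=(1,0,0); link0 fixed
link1: (2,0,0)
link2: (3,0,0)
PS 1-2 [J2]: (3,0,1)
link3: (4,0,1)
R 1-3 [J1]: (4,1,1)
P 0-2 [J1]: (4,2,1)
P 3-0 [J1]: (4,3,1)
PS 3-2 [J2]: (4,3,2)
C 0-1 [J2]: (4,3,3)
Grübler: 3·3 − 2·3 − 3 = 0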